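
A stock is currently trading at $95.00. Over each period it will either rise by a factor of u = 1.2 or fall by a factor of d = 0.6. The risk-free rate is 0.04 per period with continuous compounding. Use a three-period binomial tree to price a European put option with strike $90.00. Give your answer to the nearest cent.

$10.91

Risk-neutral probability p = (e^0.04 − 0.6)/(1.2 − 0.6) = 0.4408/0.6000 = 0.7347
Terminal stock prices: S_uuu = 164.2, S_uud = 82.08, S_udd = 41.04, S_ddd = 20.52
Terminal payoffs (K − S): max(-74.16, 0) = 0, max(7.92, 0) = 7.92, max(48.96, 0) = 48.96, max(69.48, 0) = 69.48
Node uu (S = 136.8): V_uu = e^(−0.04)·[0.7347·0.0000 + 0.2653·7.9200] = 2.0189
Node ud (S = 68.4): V_ud = e^(−0.04)·[0.7347·7.9200 + 0.2653·48.9600] = 18.0710
Node dd (S = 34.2): V_dd = e^(−0.04)·[0.7347·48.9600 + 0.2653·69.4800] = 52.2710
Node u (S = 114): V_u = e^(−0.04)·[0.7347·2.0189 + 0.2653·18.0710] = 6.0316
Node d (S = 57): V_d = e^(−0.04)·[0.7347·18.0710 + 0.2653·52.2710] = 26.0805
Node 0 (S = 95): V_0 = e^(−0.04)·[0.7347·6.0316 + 0.2653·26.0805] = 10.9058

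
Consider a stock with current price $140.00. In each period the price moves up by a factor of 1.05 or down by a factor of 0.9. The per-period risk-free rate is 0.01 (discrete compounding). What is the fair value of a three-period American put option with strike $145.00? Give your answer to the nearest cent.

Risk-neutral probability p = (1 + 0.01 − 0.9)/(1.05 − 0.9) = 0.1100/0.1500 = 0.7333
Terminal stock prices: S_uuu = 162.1, S_uud = 138.9, S_udd = 119.1, S_ddd = 102.1
Terminal payoffs (K − S): max(-17.07, 0) = 0, max(6.085, 0) = 6.085, max(25.93, 0) = 25.93, max(42.94, 0) = 42.94
Node uu (S = 154.3): continuation = 1/1.01·[0.7333·0.0000 + 0.2667·6.0850] = 1.6066; exercise value = 0.0000 ≤ continuation, so V_uu = 1.6066
Node ud (S = 132.3): continuation = 1/1.01·[0.7333·6.0850 + 0.2667·25.9300] = 11.2644; exercise value = 12.7000 > continuation, so V_ud = 12.7000 (exercise)
Node dd (S = 113.4): continuation = 1/1.01·[0.7333·25.9300 + 0.2667·42.9400] = 30.1644; exercise value = 31.6000 > continuation, so V_dd = 31.6000 (exercise)
Node u (S = 147): continuation = 1/1.01·[0.7333·1.6066 + 0.2667·12.7000] = 4.5196; exercise value = 0.0000 ≤ continuation, so V_u = 4.5196
Node d (S = 126): continuation = 1/1.01·[0.7333·12.7000 + 0.2667·31.6000] = 17.5644; exercise value = 19.0000 > continuation, so V_d = 19.0000 (exercise)
Node 0 (S = 140): continuation = 1/1.01·[0.7333·4.5196 + 0.2667·19.0000] = 8.2981; exercise value = 5.0000 ≤ continuation, so V_0 = 8.2981

$8.30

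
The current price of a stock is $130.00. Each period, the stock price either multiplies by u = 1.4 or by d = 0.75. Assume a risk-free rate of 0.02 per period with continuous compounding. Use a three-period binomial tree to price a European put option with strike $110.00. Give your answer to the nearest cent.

Risk-neutral probability p = (e^0.02 − 0.75)/(1.4 − 0.75) = 0.2702/0.6500 = 0.4157
Terminal stock prices: S_uuu = 356.7, S_uud = 191.1, S_udd = 102.4, S_ddd = 54.84
Terminal payoffs (K − S): max(-246.7, 0) = 0, max(-81.1, 0) = 0, max(7.625, 0) = 7.625, max(55.16, 0) = 55.16
Node uu (S = 254.8): V_uu = e^(−0.02)·[0.4157·0.0000 + 0.5843·0.0000] = 0.0000
Node ud (S = 136.5): V_ud = e^(−0.02)·[0.4157·0.0000 + 0.5843·7.6250] = 4.3671
Node dd (S = 73.12): V_dd = e^(−0.02)·[0.4157·7.6250 + 0.5843·55.1562] = 34.6969
Node u (S = 182): V_u = e^(−0.02)·[0.4157·0.0000 + 0.5843·4.3671] = 2.5012
Node d (S = 97.5): V_d = e^(−0.02)·[0.4157·4.3671 + 0.5843·34.6969] = 21.6516
Node 0 (S = 130): V_0 = e^(−0.02)·[0.4157·2.5012 + 0.5843·21.6516] = 13.4198

$13.42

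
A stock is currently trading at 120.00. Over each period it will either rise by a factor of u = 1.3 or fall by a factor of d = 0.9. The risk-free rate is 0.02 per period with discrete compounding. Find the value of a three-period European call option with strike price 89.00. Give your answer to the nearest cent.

36.62

Risk-neutral probability p = (1 + 0.02 − 0.9)/(1.3 − 0.9) = 0.1200/0.4000 = 0.3000
Terminal stock prices: S_uuu = 263.6, S_uud = 182.5, S_udd = 126.4, S_ddd = 87.48
Terminal payoffs (S − K): max(174.6, 0) = 174.6, max(93.52, 0) = 93.52, max(37.36, 0) = 37.36, max(-1.52, 0) = 0
Node uu (S = 202.8): V_uu = 1/1.02·[0.3000·174.6400 + 0.7000·93.5200] = 115.5451
Node ud (S = 140.4): V_ud = 1/1.02·[0.3000·93.5200 + 0.7000·37.3600] = 53.1451
Node dd (S = 97.2): V_dd = 1/1.02·[0.3000·37.3600 + 0.7000·0.0000] = 10.9882
Node u (S = 156): V_u = 1/1.02·[0.3000·115.5451 + 0.7000·53.1451] = 70.4560
Node d (S = 108): V_d = 1/1.02·[0.3000·53.1451 + 0.7000·10.9882] = 23.1719
Node 0 (S = 120): V_0 = 1/1.02·[0.3000·70.4560 + 0.7000·23.1719] = 36.6246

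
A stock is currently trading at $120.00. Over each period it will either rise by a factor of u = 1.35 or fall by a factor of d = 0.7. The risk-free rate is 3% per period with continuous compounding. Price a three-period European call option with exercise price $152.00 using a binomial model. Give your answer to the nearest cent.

Risk-neutral probability p = (e^0.03 − 0.7)/(1.35 − 0.7) = 0.3305/0.6500 = 0.5084
Terminal stock prices: S_uuu = 295.2, S_uud = 153.1, S_udd = 79.38, S_ddd = 41.16
Terminal payoffs (S − K): max(143.2, 0) = 143.2, max(1.09, 0) = 1.09, max(-72.62, 0) = 0, max(-110.8, 0) = 0
Node uu (S = 218.7): V_uu = e^(−0.03)·[0.5084·143.2450 + 0.4916·1.0900] = 71.1923
Node ud (S = 113.4): V_ud = e^(−0.03)·[0.5084·1.0900 + 0.4916·0.0000] = 0.5378
Node dd (S = 58.8): V_dd = e^(−0.03)·[0.5084·0.0000 + 0.4916·0.0000] = 0.0000
Node u (S = 162): V_u = e^(−0.03)·[0.5084·71.1923 + 0.4916·0.5378] = 35.3804
Node d (S = 84): V_d = e^(−0.03)·[0.5084·0.5378 + 0.4916·0.0000] = 0.2653
Node 0 (S = 120): V_0 = e^(−0.03)·[0.5084·35.3804 + 0.4916·0.2653] = 17.5821

$17.58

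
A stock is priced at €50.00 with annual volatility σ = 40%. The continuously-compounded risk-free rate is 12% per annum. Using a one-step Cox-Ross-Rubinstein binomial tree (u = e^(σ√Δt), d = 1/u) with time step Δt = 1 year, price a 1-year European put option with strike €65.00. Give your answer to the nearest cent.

CRR parameters: u = e^(σ√Δt) = e^(0.4·√1) = 1.4918, d = 1/u = 0.6703
Per-period rate: rΔt = 0.12·1 = 0.12, so R = e^0.12 = 1.1275
Risk-neutral probability p = (e^0.12 − 0.6703)/(1.4918 − 0.6703) = 0.4572/0.8215 = 0.5565
Terminal stock prices: S_u = 74.59, S_d = 33.52
Terminal payoffs (K − S): max(-9.591, 0) = 0, max(31.48, 0) = 31.48
Node 0 (S = 50): V_0 = e^(−0.12)·[0.5565·0.0000 + 0.4435·31.4840] = 12.3839

€12.38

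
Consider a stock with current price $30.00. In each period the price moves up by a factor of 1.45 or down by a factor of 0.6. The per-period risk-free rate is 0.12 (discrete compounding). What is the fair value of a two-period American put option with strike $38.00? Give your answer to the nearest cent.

Risk-neutral probability p = (1 + 0.12 − 0.6)/(1.45 − 0.6) = 0.5200/0.8500 = 0.6118
Terminal stock prices: S_uu = 63.08, S_ud = 26.1, S_dd = 10.8
Terminal payoffs (K − S): max(-25.08, 0) = 0, max(11.9, 0) = 11.9, max(27.2, 0) = 27.2
Node u (S = 43.5): continuation = 1/1.12·[0.6118·0.0000 + 0.3882·11.9000] = 4.1250; exercise value = 0.0000 ≤ continuation, so V_u = 4.1250
Node d (S = 18): continuation = 1/1.12·[0.6118·11.9000 + 0.3882·27.2000] = 15.9286; exercise value = 20.0000 > continuation, so V_d = 20.0000 (exercise)
Node 0 (S = 30): continuation = 1/1.12·[0.6118·4.1250 + 0.3882·20.0000] = 9.1859; exercise value = 8.0000 ≤ continuation, so V_0 = 9.1859

$9.19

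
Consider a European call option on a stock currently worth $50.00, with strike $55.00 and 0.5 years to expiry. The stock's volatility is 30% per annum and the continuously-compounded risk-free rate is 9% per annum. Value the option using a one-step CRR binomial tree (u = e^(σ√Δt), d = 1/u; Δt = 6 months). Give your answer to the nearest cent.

$3.62

CRR parameters: u = e^(σ√Δt) = e^(0.3·√0.5) = 1.2363, d = 1/u = 0.8089
Per-period rate: rΔt = 0.09·0.5 = 0.045, so R = e^0.045 = 1.0460
Risk-neutral probability p = (e^0.045 − 0.8089)/(1.2363 − 0.8089) = 0.2372/0.4275 = 0.5548
Terminal stock prices: S_u = 61.82, S_d = 40.44
Terminal payoffs (S − K): max(6.816, 0) = 6.816, max(-14.56, 0) = 0
Node 0 (S = 50): V_0 = e^(−0.045)·[0.5548·6.8156 + 0.4452·0.0000] = 3.6152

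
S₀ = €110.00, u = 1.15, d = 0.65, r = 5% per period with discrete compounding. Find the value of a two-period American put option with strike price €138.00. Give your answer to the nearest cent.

€28.00

Risk-neutral probability p = (1 + 0.05 − 0.65)/(1.15 − 0.65) = 0.4000/0.5000 = 0.8000
Terminal stock prices: S_uu = 145.5, S_ud = 82.22, S_dd = 46.48
Terminal payoffs (K − S): max(-7.475, 0) = 0, max(55.78, 0) = 55.78, max(91.53, 0) = 91.53
Node u (S = 126.5): continuation = 1/1.05·[0.8000·0.0000 + 0.2000·55.7750] = 10.6238; exercise value = 11.5000 > continuation, so V_u = 11.5000 (exercise)
Node d (S = 71.5): continuation = 1/1.05·[0.8000·55.7750 + 0.2000·91.5250] = 59.9286; exercise value = 66.5000 > continuation, so V_d = 66.5000 (exercise)
Node 0 (S = 110): continuation = 1/1.05·[0.8000·11.5000 + 0.2000·66.5000] = 21.4286; exercise value = 28.0000 > continuation, so V_0 = 28.0000 (exercise)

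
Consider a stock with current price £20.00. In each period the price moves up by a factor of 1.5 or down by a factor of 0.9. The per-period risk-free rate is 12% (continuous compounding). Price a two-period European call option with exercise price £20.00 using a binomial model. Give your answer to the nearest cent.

Risk-neutral probability p = (e^0.12 − 0.9)/(1.5 − 0.9) = 0.2275/0.6000 = 0.3792
Terminal stock prices: S_uu = 45, S_ud = 27, S_dd = 16.2
Terminal payoffs (S − K): max(25, 0) = 25, max(7, 0) = 7, max(-3.8, 0) = 0
Node u (S = 30): V_u = e^(−0.12)·[0.3792·25.0000 + 0.6208·7.0000] = 12.2616
Node d (S = 18): V_d = e^(−0.12)·[0.3792·7.0000 + 0.6208·0.0000] = 2.3540
Node 0 (S = 20): V_0 = e^(−0.12)·[0.3792·12.2616 + 0.6208·2.3540] = 5.4196

£5.42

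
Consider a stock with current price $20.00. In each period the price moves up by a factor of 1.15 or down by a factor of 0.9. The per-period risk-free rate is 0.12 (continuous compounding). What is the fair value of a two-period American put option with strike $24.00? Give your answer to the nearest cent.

$4.00

Risk-neutral probability p = (e^0.12 − 0.9)/(1.15 − 0.9) = 0.2275/0.2500 = 0.9100
Terminal stock prices: S_uu = 26.45, S_ud = 20.7, S_dd = 16.2
Terminal payoffs (K − S): max(-2.45, 0) = 0, max(3.3, 0) = 3.3, max(7.8, 0) = 7.8
Node u (S = 23): continuation = e^(−0.12)·[0.9100·0.0000 + 0.0900·3.3000] = 0.2635; exercise value = 1.0000 > continuation, so V_u = 1.0000 (exercise)
Node d (S = 18): continuation = e^(−0.12)·[0.9100·3.3000 + 0.0900·7.8000] = 3.2861; exercise value = 6.0000 > continuation, so V_d = 6.0000 (exercise)
Node 0 (S = 20): continuation = e^(−0.12)·[0.9100·1.0000 + 0.0900·6.0000] = 1.2861; exercise value = 4.0000 > continuation, so V_0 = 4.0000 (exercise)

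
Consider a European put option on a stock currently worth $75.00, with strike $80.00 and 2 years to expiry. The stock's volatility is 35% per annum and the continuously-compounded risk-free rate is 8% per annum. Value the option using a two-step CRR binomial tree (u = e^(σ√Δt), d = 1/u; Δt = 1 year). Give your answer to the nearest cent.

$10.17

CRR parameters: u = e^(σ√Δt) = e^(0.35·√1) = 1.4191, d = 1/u = 0.7047
Per-period rate: rΔt = 0.08·1 = 0.08, so R = e^0.08 = 1.0833
Risk-neutral probability p = (e^0.08 − 0.7047)/(1.4191 − 0.7047) = 0.3786/0.7144 = 0.5300
Terminal stock prices: S_uu = 151, S_ud = 75, S_dd = 37.24
Terminal payoffs (K − S): max(-71.03, 0) = 0, max(5, 0) = 5, max(42.76, 0) = 42.76
Node u (S = 106.4): V_u = e^(−0.08)·[0.5300·0.0000 + 0.4700·5.0000] = 2.1695
Node d (S = 52.85): V_d = e^(−0.08)·[0.5300·5.0000 + 0.4700·42.7561] = 20.9977
Node 0 (S = 75): V_0 = e^(−0.08)·[0.5300·2.1695 + 0.4700·20.9977] = 10.1721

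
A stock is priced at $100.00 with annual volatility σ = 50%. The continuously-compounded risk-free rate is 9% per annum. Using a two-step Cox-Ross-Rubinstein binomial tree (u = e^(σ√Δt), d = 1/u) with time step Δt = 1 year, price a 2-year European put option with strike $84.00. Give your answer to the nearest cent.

CRR parameters: u = e^(σ√Δt) = e^(0.5·√1) = 1.6487, d = 1/u = 0.6065
Per-period rate: rΔt = 0.09·1 = 0.09, so R = e^0.09 = 1.0942
Risk-neutral probability p = (e^0.09 − 0.6065)/(1.6487 − 0.6065) = 0.4876/1.0422 = 0.4679
Terminal stock prices: S_uu = 271.8, S_ud = 100, S_dd = 36.79
Terminal payoffs (K − S): max(-187.8, 0) = 0, max(-16, 0) = 0, max(47.21, 0) = 47.21
Node u (S = 164.9): V_u = e^(−0.09)·[0.4679·0.0000 + 0.5321·0.0000] = 0.0000
Node d (S = 60.65): V_d = e^(−0.09)·[0.4679·0.0000 + 0.5321·47.2121] = 22.9592
Node 0 (S = 100): V_0 = e^(−0.09)·[0.4679·0.0000 + 0.5321·22.9592] = 11.1651

$11.17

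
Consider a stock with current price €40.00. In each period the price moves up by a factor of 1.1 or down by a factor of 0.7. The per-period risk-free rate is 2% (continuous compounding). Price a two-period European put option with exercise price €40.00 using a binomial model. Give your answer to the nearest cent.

Risk-neutral probability p = (e^0.02 − 0.7)/(1.1 − 0.7) = 0.3202/0.4000 = 0.8005
Terminal stock prices: S_uu = 48.4, S_ud = 30.8, S_dd = 19.6
Terminal payoffs (K − S): max(-8.4, 0) = 0, max(9.2, 0) = 9.2, max(20.4, 0) = 20.4
Node u (S = 44): V_u = e^(−0.02)·[0.8005·0.0000 + 0.1995·9.2000] = 1.7990
Node d (S = 28): V_d = e^(−0.02)·[0.8005·9.2000 + 0.1995·20.4000] = 11.2079
Node 0 (S = 40): V_0 = e^(−0.02)·[0.8005·1.7990 + 0.1995·11.2079] = 3.6033

€3.60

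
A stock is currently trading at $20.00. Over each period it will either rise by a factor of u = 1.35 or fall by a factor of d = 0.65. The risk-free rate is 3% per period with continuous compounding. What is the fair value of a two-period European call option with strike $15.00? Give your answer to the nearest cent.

Risk-neutral probability p = (e^0.03 − 0.65)/(1.35 − 0.65) = 0.3805/0.7000 = 0.5435
Terminal stock prices: S_uu = 36.45, S_ud = 17.55, S_dd = 8.45
Terminal payoffs (S − K): max(21.45, 0) = 21.45, max(2.55, 0) = 2.55, max(-6.55, 0) = 0
Node u (S = 27): V_u = e^(−0.03)·[0.5435·21.4500 + 0.4565·2.5500] = 12.4433
Node d (S = 13): V_d = e^(−0.03)·[0.5435·2.5500 + 0.4565·0.0000] = 1.3450
Node 0 (S = 20): V_0 = e^(−0.03)·[0.5435·12.4433 + 0.4565·1.3450] = 7.1590

$7.16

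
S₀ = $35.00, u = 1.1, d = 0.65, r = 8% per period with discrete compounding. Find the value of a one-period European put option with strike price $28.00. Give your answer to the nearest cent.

$0.22

Risk-neutral probability p = (1 + 0.08 − 0.65)/(1.1 − 0.65) = 0.4300/0.4500 = 0.9556
Terminal stock prices: S_u = 38.5, S_d = 22.75
Terminal payoffs (K − S): max(-10.5, 0) = 0, max(5.25, 0) = 5.25
Node 0 (S = 35): V_0 = 1/1.08·[0.9556·0.0000 + 0.0444·5.2500] = 0.2160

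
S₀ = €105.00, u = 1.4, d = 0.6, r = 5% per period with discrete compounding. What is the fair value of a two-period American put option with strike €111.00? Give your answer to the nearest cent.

Risk-neutral probability p = (1 + 0.05 − 0.6)/(1.4 − 0.6) = 0.4500/0.8000 = 0.5625
Terminal stock prices: S_uu = 205.8, S_ud = 88.2, S_dd = 37.8
Terminal payoffs (K − S): max(-94.8, 0) = 0, max(22.8, 0) = 22.8, max(73.2, 0) = 73.2
Node u (S = 147): continuation = 1/1.05·[0.5625·0.0000 + 0.4375·22.8000] = 9.5000; exercise value = 0.0000 ≤ continuation, so V_u = 9.5000
Node d (S = 63): continuation = 1/1.05·[0.5625·22.8000 + 0.4375·73.2000] = 42.7143; exercise value = 48.0000 > continuation, so V_d = 48.0000 (exercise)
Node 0 (S = 105): continuation = 1/1.05·[0.5625·9.5000 + 0.4375·48.0000] = 25.0893; exercise value = 6.0000 ≤ continuation, so V_0 = 25.0893

€25.09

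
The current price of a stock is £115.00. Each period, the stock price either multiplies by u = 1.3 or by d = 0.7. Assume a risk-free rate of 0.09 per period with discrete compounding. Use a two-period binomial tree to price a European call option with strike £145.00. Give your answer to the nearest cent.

£17.55

Risk-neutral probability p = (1 + 0.09 − 0.7)/(1.3 − 0.7) = 0.3900/0.6000 = 0.6500
Terminal stock prices: S_uu = 194.4, S_ud = 104.6, S_dd = 56.35
Terminal payoffs (S − K): max(49.35, 0) = 49.35, max(-40.35, 0) = 0, max(-88.65, 0) = 0
Node u (S = 149.5): V_u = 1/1.09·[0.6500·49.3500 + 0.3500·0.0000] = 29.4289
Node d (S = 80.5): V_d = 1/1.09·[0.6500·0.0000 + 0.3500·0.0000] = 0.0000
Node 0 (S = 115): V_0 = 1/1.09·[0.6500·29.4289 + 0.3500·0.0000] = 17.5493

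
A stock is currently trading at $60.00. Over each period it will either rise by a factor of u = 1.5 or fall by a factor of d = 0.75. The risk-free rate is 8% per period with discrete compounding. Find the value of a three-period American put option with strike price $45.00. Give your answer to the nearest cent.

$3.02

Risk-neutral probability p = (1 + 0.08 − 0.75)/(1.5 − 0.75) = 0.3300/0.7500 = 0.4400
Terminal stock prices: S_uuu = 202.5, S_uud = 101.2, S_udd = 50.62, S_ddd = 25.31
Terminal payoffs (K − S): max(-157.5, 0) = 0, max(-56.25, 0) = 0, max(-5.625, 0) = 0, max(19.69, 0) = 19.69
Node uu (S = 135): continuation = 1/1.08·[0.4400·0.0000 + 0.5600·0.0000] = 0.0000; exercise value = 0.0000 ≤ continuation, so V_uu = 0.0000
Node ud (S = 67.5): continuation = 1/1.08·[0.4400·0.0000 + 0.5600·0.0000] = 0.0000; exercise value = 0.0000 ≤ continuation, so V_ud = 0.0000
Node dd (S = 33.75): continuation = 1/1.08·[0.4400·0.0000 + 0.5600·19.6875] = 10.2083; exercise value = 11.2500 > continuation, so V_dd = 11.2500 (exercise)
Node u (S = 90): continuation = 1/1.08·[0.4400·0.0000 + 0.5600·0.0000] = 0.0000; exercise value = 0.0000 ≤ continuation, so V_u = 0.0000
Node d (S = 45): continuation = 1/1.08·[0.4400·0.0000 + 0.5600·11.2500] = 5.8333; exercise value = 0.0000 ≤ continuation, so V_d = 5.8333
Node 0 (S = 60): continuation = 1/1.08·[0.4400·0.0000 + 0.5600·5.8333] = 3.0247; exercise value = 0.0000 ≤ continuation, so V_0 = 3.0247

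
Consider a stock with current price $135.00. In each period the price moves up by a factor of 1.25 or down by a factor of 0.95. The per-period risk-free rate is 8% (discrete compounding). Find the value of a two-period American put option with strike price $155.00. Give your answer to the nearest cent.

Risk-neutral probability p = (1 + 0.08 − 0.95)/(1.25 − 0.95) = 0.1300/0.3000 = 0.4333
Terminal stock prices: S_uu = 210.9, S_ud = 160.3, S_dd = 121.8
Terminal payoffs (K − S): max(-55.94, 0) = 0, max(-5.312, 0) = 0, max(33.16, 0) = 33.16
Node u (S = 168.8): continuation = 1/1.08·[0.4333·0.0000 + 0.5667·0.0000] = 0.0000; exercise value = 0.0000 ≤ continuation, so V_u = 0.0000
Node d (S = 128.2): continuation = 1/1.08·[0.4333·0.0000 + 0.5667·33.1625] = 17.4001; exercise value = 26.7500 > continuation, so V_d = 26.7500 (exercise)
Node 0 (S = 135): continuation = 1/1.08·[0.4333·0.0000 + 0.5667·26.7500] = 14.0355; exercise value = 20.0000 > continuation, so V_0 = 20.0000 (exercise)

$20.00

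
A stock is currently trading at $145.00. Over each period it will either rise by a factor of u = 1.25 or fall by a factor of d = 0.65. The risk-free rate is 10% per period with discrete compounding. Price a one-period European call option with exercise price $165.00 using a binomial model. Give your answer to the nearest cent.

Risk-neutral probability p = (1 + 0.1 − 0.65)/(1.25 − 0.65) = 0.4500/0.6000 = 0.7500
Terminal stock prices: S_u = 181.2, S_d = 94.25
Terminal payoffs (S − K): max(16.25, 0) = 16.25, max(-70.75, 0) = 0
Node 0 (S = 145): V_0 = 1/1.1·[0.7500·16.2500 + 0.2500·0.0000] = 11.0795

$11.08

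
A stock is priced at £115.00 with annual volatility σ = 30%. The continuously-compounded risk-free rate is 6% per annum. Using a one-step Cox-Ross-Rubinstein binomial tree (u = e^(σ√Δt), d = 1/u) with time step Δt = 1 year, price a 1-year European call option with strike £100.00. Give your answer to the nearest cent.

CRR parameters: u = e^(σ√Δt) = e^(0.3·√1) = 1.3499, d = 1/u = 0.7408
Per-period rate: rΔt = 0.06·1 = 0.06, so R = e^0.06 = 1.0618
Risk-neutral probability p = (e^0.06 − 0.7408)/(1.3499 − 0.7408) = 0.3210/0.6090 = 0.5271
Terminal stock prices: S_u = 155.2, S_d = 85.19
Terminal payoffs (S − K): max(55.23, 0) = 55.23, max(-14.81, 0) = 0
Node 0 (S = 115): V_0 = e^(−0.06)·[0.5271·55.2338 + 0.4729·0.0000] = 27.4177

£27.42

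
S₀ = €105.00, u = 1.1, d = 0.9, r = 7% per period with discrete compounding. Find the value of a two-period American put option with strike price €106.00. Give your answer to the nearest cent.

Risk-neutral probability p = (1 + 0.07 − 0.9)/(1.1 − 0.9) = 0.1700/0.2000 = 0.8500
Terminal stock prices: S_uu = 127.1, S_ud = 104, S_dd = 85.05
Terminal payoffs (K − S): max(-21.05, 0) = 0, max(2.05, 0) = 2.05, max(20.95, 0) = 20.95
Node u (S = 115.5): continuation = 1/1.07·[0.8500·0.0000 + 0.1500·2.0500] = 0.2874; exercise value = 0.0000 ≤ continuation, so V_u = 0.2874
Node d (S = 94.5): continuation = 1/1.07·[0.8500·2.0500 + 0.1500·20.9500] = 4.5654; exercise value = 11.5000 > continuation, so V_d = 11.5000 (exercise)
Node 0 (S = 105): continuation = 1/1.07·[0.8500·0.2874 + 0.1500·11.5000] = 1.8404; exercise value = 1.0000 ≤ continuation, so V_0 = 1.8404

€1.84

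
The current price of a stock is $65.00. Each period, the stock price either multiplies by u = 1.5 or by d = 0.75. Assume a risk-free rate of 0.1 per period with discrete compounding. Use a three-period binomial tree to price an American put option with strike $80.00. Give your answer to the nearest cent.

$17.66

Risk-neutral probability p = (1 + 0.1 − 0.75)/(1.5 − 0.75) = 0.3500/0.7500 = 0.4667
Terminal stock prices: S_uuu = 219.4, S_uud = 109.7, S_udd = 54.84, S_ddd = 27.42
Terminal payoffs (K − S): max(-139.4, 0) = 0, max(-29.69, 0) = 0, max(25.16, 0) = 25.16, max(52.58, 0) = 52.58
Node uu (S = 146.2): continuation = 1/1.1·[0.4667·0.0000 + 0.5333·0.0000] = 0.0000; exercise value = 0.0000 ≤ continuation, so V_uu = 0.0000
Node ud (S = 73.12): continuation = 1/1.1·[0.4667·0.0000 + 0.5333·25.1562] = 12.1970; exercise value = 6.8750 ≤ continuation, so V_ud = 12.1970
Node dd (S = 36.56): continuation = 1/1.1·[0.4667·25.1562 + 0.5333·52.5781] = 36.1648; exercise value = 43.4375 > continuation, so V_dd = 43.4375 (exercise)
Node u (S = 97.5): continuation = 1/1.1·[0.4667·0.0000 + 0.5333·12.1970] = 5.9137; exercise value = 0.0000 ≤ continuation, so V_u = 5.9137
Node d (S = 48.75): continuation = 1/1.1·[0.4667·12.1970 + 0.5333·43.4375] = 26.2351; exercise value = 31.2500 > continuation, so V_d = 31.2500 (exercise)
Node 0 (S = 65): continuation = 1/1.1·[0.4667·5.9137 + 0.5333·31.2500] = 17.6604; exercise value = 15.0000 ≤ continuation, so V_0 = 17.6604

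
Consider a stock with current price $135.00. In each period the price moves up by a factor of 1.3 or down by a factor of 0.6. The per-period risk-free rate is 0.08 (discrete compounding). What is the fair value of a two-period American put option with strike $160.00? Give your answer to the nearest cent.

$33.10

Risk-neutral probability p = (1 + 0.08 − 0.6)/(1.3 − 0.6) = 0.4800/0.7000 = 0.6857
Terminal stock prices: S_uu = 228.2, S_ud = 105.3, S_dd = 48.6
Terminal payoffs (K − S): max(-68.15, 0) = 0, max(54.7, 0) = 54.7, max(111.4, 0) = 111.4
Node u (S = 175.5): continuation = 1/1.08·[0.6857·0.0000 + 0.3143·54.7000] = 15.9180; exercise value = 0.0000 ≤ continuation, so V_u = 15.9180
Node d (S = 81): continuation = 1/1.08·[0.6857·54.7000 + 0.3143·111.4000] = 67.1481; exercise value = 79.0000 > continuation, so V_d = 79.0000 (exercise)
Node 0 (S = 135): continuation = 1/1.08·[0.6857·15.9180 + 0.3143·79.0000] = 33.0961; exercise value = 25.0000 ≤ continuation, so V_0 = 33.0961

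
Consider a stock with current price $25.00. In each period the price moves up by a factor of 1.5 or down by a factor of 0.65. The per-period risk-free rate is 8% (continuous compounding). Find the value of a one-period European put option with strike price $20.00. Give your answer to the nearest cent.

$1.70

Risk-neutral probability p = (e^0.08 − 0.65)/(1.5 − 0.65) = 0.4333/0.8500 = 0.5097
Terminal stock prices: S_u = 37.5, S_d = 16.25
Terminal payoffs (K − S): max(-17.5, 0) = 0, max(3.75, 0) = 3.75
Node 0 (S = 25): V_0 = e^(−0.08)·[0.5097·0.0000 + 0.4903·3.7500] = 1.6971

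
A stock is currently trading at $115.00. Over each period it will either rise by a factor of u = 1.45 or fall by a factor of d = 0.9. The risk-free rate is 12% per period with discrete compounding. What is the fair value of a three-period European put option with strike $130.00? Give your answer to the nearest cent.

Risk-neutral probability p = (1 + 0.12 − 0.9)/(1.45 − 0.9) = 0.2200/0.5500 = 0.4000
Terminal stock prices: S_uuu = 350.6, S_uud = 217.6, S_udd = 135.1, S_ddd = 83.84
Terminal payoffs (K − S): max(-220.6, 0) = 0, max(-87.61, 0) = 0, max(-5.067, 0) = 0, max(46.16, 0) = 46.16
Node uu (S = 241.8): V_uu = 1/1.12·[0.4000·0.0000 + 0.6000·0.0000] = 0.0000
Node ud (S = 150.1): V_ud = 1/1.12·[0.4000·0.0000 + 0.6000·0.0000] = 0.0000
Node dd (S = 93.15): V_dd = 1/1.12·[0.4000·0.0000 + 0.6000·46.1650] = 24.7312
Node u (S = 166.8): V_u = 1/1.12·[0.4000·0.0000 + 0.6000·0.0000] = 0.0000
Node d (S = 103.5): V_d = 1/1.12·[0.4000·0.0000 + 0.6000·24.7312] = 13.2489
Node 0 (S = 115): V_0 = 1/1.12·[0.4000·0.0000 + 0.6000·13.2489] = 7.0976

$7.10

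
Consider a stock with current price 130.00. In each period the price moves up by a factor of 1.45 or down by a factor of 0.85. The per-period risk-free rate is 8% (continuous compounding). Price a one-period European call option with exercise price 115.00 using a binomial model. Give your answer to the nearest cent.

26.38

Risk-neutral probability p = (e^0.08 − 0.85)/(1.45 − 0.85) = 0.2333/0.6000 = 0.3888
Terminal stock prices: S_u = 188.5, S_d = 110.5
Terminal payoffs (S − K): max(73.5, 0) = 73.5, max(-4.5, 0) = 0
Node 0 (S = 130): V_0 = e^(−0.08)·[0.3888·73.5000 + 0.6112·0.0000] = 26.3805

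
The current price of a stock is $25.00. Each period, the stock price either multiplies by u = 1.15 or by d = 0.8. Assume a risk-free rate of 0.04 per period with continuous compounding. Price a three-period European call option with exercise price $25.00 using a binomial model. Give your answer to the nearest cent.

Risk-neutral probability p = (e^0.04 − 0.8)/(1.15 − 0.8) = 0.2408/0.3500 = 0.6880
Terminal stock prices: S_uuu = 38.02, S_uud = 26.45, S_udd = 18.4, S_ddd = 12.8
Terminal payoffs (S − K): max(13.02, 0) = 13.02, max(1.45, 0) = 1.45, max(-6.6, 0) = 0, max(-12.2, 0) = 0
Node uu (S = 33.06): V_uu = e^(−0.04)·[0.6880·13.0219 + 0.3120·1.4500] = 9.0428
Node ud (S = 23): V_ud = e^(−0.04)·[0.6880·1.4500 + 0.3120·0.0000] = 0.9585
Node dd (S = 16): V_dd = e^(−0.04)·[0.6880·0.0000 + 0.3120·0.0000] = 0.0000
Node u (S = 28.75): V_u = e^(−0.04)·[0.6880·9.0428 + 0.3120·0.9585] = 6.2650
Node d (S = 20): V_d = e^(−0.04)·[0.6880·0.9585 + 0.3120·0.0000] = 0.6336
Node 0 (S = 25): V_0 = e^(−0.04)·[0.6880·6.2650 + 0.3120·0.6336] = 4.3315

$4.33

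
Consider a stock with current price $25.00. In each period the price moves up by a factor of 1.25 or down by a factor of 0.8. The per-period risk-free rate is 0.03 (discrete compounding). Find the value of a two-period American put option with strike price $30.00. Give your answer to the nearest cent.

Risk-neutral probability p = (1 + 0.03 − 0.8)/(1.25 − 0.8) = 0.2300/0.4500 = 0.5111
Terminal stock prices: S_uu = 39.06, S_ud = 25, S_dd = 16
Terminal payoffs (K − S): max(-9.062, 0) = 0, max(5, 0) = 5, max(14, 0) = 14
Node u (S = 31.25): continuation = 1/1.03·[0.5111·0.0000 + 0.4889·5.0000] = 2.3732; exercise value = 0.0000 ≤ continuation, so V_u = 2.3732
Node d (S = 20): continuation = 1/1.03·[0.5111·5.0000 + 0.4889·14.0000] = 9.1262; exercise value = 10.0000 > continuation, so V_d = 10.0000 (exercise)
Node 0 (S = 25): continuation = 1/1.03·[0.5111·2.3732 + 0.4889·10.0000] = 5.9242; exercise value = 5.0000 ≤ continuation, so V_0 = 5.9242

$5.92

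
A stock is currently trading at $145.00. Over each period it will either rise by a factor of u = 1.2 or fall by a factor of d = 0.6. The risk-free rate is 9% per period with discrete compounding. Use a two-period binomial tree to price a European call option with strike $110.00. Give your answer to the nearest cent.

$55.46

Risk-neutral probability p = (1 + 0.09 − 0.6)/(1.2 − 0.6) = 0.4900/0.6000 = 0.8167
Terminal stock prices: S_uu = 208.8, S_ud = 104.4, S_dd = 52.2
Terminal payoffs (S − K): max(98.8, 0) = 98.8, max(-5.6, 0) = 0, max(-57.8, 0) = 0
Node u (S = 174): V_u = 1/1.09·[0.8167·98.8000 + 0.1833·0.0000] = 74.0245
Node d (S = 87): V_d = 1/1.09·[0.8167·0.0000 + 0.1833·0.0000] = 0.0000
Node 0 (S = 145): V_0 = 1/1.09·[0.8167·74.0245 + 0.1833·0.0000] = 55.4618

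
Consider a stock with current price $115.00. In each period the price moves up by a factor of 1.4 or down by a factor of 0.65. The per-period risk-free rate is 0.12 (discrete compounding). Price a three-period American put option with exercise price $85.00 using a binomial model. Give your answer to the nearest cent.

Risk-neutral probability p = (1 + 0.12 − 0.65)/(1.4 − 0.65) = 0.4700/0.7500 = 0.6267
Terminal stock prices: S_uuu = 315.6, S_uud = 146.5, S_udd = 68.02, S_ddd = 31.58
Terminal payoffs (K − S): max(-230.6, 0) = 0, max(-61.51, 0) = 0, max(16.98, 0) = 16.98, max(53.42, 0) = 53.42
Node uu (S = 225.4): continuation = 1/1.12·[0.6267·0.0000 + 0.3733·0.0000] = 0.0000; exercise value = 0.0000 ≤ continuation, so V_uu = 0.0000
Node ud (S = 104.7): continuation = 1/1.12·[0.6267·0.0000 + 0.3733·16.9775] = 5.6592; exercise value = 0.0000 ≤ continuation, so V_ud = 5.6592
Node dd (S = 48.59): continuation = 1/1.12·[0.6267·16.9775 + 0.3733·53.4181] = 27.3054; exercise value = 36.4125 > continuation, so V_dd = 36.4125 (exercise)
Node u (S = 161): continuation = 1/1.12·[0.6267·0.0000 + 0.3733·5.6592] = 1.8864; exercise value = 0.0000 ≤ continuation, so V_u = 1.8864
Node d (S = 74.75): continuation = 1/1.12·[0.6267·5.6592 + 0.3733·36.4125] = 15.3039; exercise value = 10.2500 ≤ continuation, so V_d = 15.3039
Node 0 (S = 115): continuation = 1/1.12·[0.6267·1.8864 + 0.3733·15.3039] = 6.1568; exercise value = 0.0000 ≤ continuation, so V_0 = 6.1568

$6.16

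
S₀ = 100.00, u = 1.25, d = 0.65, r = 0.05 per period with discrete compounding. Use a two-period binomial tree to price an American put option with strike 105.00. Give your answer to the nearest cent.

17.49

Risk-neutral probability p = (1 + 0.05 − 0.65)/(1.25 − 0.65) = 0.4000/0.6000 = 0.6667
Terminal stock prices: S_uu = 156.2, S_ud = 81.25, S_dd = 42.25
Terminal payoffs (K − S): max(-51.25, 0) = 0, max(23.75, 0) = 23.75, max(62.75, 0) = 62.75
Node u (S = 125): continuation = 1/1.05·[0.6667·0.0000 + 0.3333·23.7500] = 7.5397; exercise value = 0.0000 ≤ continuation, so V_u = 7.5397
Node d (S = 65): continuation = 1/1.05·[0.6667·23.7500 + 0.3333·62.7500] = 35.0000; exercise value = 40.0000 > continuation, so V_d = 40.0000 (exercise)
Node 0 (S = 100): continuation = 1/1.05·[0.6667·7.5397 + 0.3333·40.0000] = 17.4855; exercise value = 5.0000 ≤ continuation, so V_0 = 17.4855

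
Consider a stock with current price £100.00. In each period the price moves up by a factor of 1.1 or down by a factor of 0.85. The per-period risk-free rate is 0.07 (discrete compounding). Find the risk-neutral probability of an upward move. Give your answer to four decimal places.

p = 0.8800

Risk-neutral probability p = (1 + 0.07 − 0.85)/(1.1 − 0.85) = 0.2200/0.2500 = 0.8800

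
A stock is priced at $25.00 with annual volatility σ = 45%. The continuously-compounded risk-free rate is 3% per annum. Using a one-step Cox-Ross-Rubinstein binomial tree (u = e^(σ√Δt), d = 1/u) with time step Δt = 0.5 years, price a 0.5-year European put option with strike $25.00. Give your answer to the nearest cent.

$3.73

CRR parameters: u = e^(σ√Δt) = e^(0.45·√0.5) = 1.3746, d = 1/u = 0.7275
Per-period rate: rΔt = 0.03·0.5 = 0.015, so R = e^0.015 = 1.0151
Risk-neutral probability p = (e^0.015 − 0.7275)/(1.3746 − 0.7275) = 0.2877/0.6472 = 0.4445
Terminal stock prices: S_u = 34.37, S_d = 18.19
Terminal payoffs (K − S): max(-9.366, 0) = 0, max(6.814, 0) = 6.814
Node 0 (S = 25): V_0 = e^(−0.015)·[0.4445·0.0000 + 0.5555·6.8135] = 3.7288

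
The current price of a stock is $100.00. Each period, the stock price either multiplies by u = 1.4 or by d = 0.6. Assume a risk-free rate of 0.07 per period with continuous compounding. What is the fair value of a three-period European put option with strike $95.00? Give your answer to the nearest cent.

Risk-neutral probability p = (e^0.07 − 0.6)/(1.4 − 0.6) = 0.4725/0.8000 = 0.5906
Terminal stock prices: S_uuu = 274.4, S_uud = 117.6, S_udd = 50.4, S_ddd = 21.6
Terminal payoffs (K − S): max(-179.4, 0) = 0, max(-22.6, 0) = 0, max(44.6, 0) = 44.6, max(73.4, 0) = 73.4
Node uu (S = 196): V_uu = e^(−0.07)·[0.5906·0.0000 + 0.4094·0.0000] = 0.0000
Node ud (S = 84): V_ud = e^(−0.07)·[0.5906·0.0000 + 0.4094·44.6000] = 17.0233
Node dd (S = 36): V_dd = e^(−0.07)·[0.5906·44.6000 + 0.4094·73.4000] = 52.5774
Node u (S = 140): V_u = e^(−0.07)·[0.5906·0.0000 + 0.4094·17.0233] = 6.4976
Node d (S = 60): V_d = e^(−0.07)·[0.5906·17.0233 + 0.4094·52.5774] = 29.4431
Node 0 (S = 100): V_0 = e^(−0.07)·[0.5906·6.4976 + 0.4094·29.4431] = 14.8164

$14.82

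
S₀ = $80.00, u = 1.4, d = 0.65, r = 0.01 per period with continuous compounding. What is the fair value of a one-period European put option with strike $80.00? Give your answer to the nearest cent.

$14.41

Risk-neutral probability p = (e^0.01 − 0.65)/(1.4 − 0.65) = 0.3601/0.7500 = 0.4801
Terminal stock prices: S_u = 112, S_d = 52
Terminal payoffs (K − S): max(-32, 0) = 0, max(28, 0) = 28
Node 0 (S = 80): V_0 = e^(−0.01)·[0.4801·0.0000 + 0.5199·28.0000] = 14.4133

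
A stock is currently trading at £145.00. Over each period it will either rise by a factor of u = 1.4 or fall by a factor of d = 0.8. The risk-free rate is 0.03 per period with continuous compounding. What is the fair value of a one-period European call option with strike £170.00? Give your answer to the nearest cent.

£12.30

Risk-neutral probability p = (e^0.03 − 0.8)/(1.4 − 0.8) = 0.2305/0.6000 = 0.3841
Terminal stock prices: S_u = 203, S_d = 116
Terminal payoffs (S − K): max(33, 0) = 33, max(-54, 0) = 0
Node 0 (S = 145): V_0 = e^(−0.03)·[0.3841·33.0000 + 0.6159·0.0000] = 12.3004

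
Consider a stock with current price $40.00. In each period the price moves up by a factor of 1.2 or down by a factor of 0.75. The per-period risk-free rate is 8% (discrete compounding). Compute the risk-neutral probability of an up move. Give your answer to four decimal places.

Risk-neutral probability p = (1 + 0.08 − 0.75)/(1.2 − 0.75) = 0.3300/0.4500 = 0.7333

p = 0.7333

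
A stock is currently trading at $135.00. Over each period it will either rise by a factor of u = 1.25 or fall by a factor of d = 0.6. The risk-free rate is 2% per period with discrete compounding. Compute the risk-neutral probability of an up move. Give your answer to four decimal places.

Risk-neutral probability p = (1 + 0.02 − 0.6)/(1.25 − 0.6) = 0.4200/0.6500 = 0.6462

p = 0.6462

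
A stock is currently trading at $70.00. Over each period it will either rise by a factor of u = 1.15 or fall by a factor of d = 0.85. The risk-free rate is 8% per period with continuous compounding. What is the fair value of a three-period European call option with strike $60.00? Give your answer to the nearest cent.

Risk-neutral probability p = (e^0.08 − 0.85)/(1.15 − 0.85) = 0.2333/0.3000 = 0.7776
Terminal stock prices: S_uuu = 106.5, S_uud = 78.69, S_udd = 58.16, S_ddd = 42.99
Terminal payoffs (S − K): max(46.46, 0) = 46.46, max(18.69, 0) = 18.69, max(-1.839, 0) = 0, max(-17.01, 0) = 0
Node uu (S = 92.57): V_uu = e^(−0.08)·[0.7776·46.4612 + 0.2224·18.6887] = 37.1880
Node ud (S = 68.42): V_ud = e^(−0.08)·[0.7776·18.6887 + 0.2224·0.0000] = 13.4155
Node dd (S = 50.57): V_dd = e^(−0.08)·[0.7776·0.0000 + 0.2224·0.0000] = 0.0000
Node u (S = 80.5): V_u = e^(−0.08)·[0.7776·37.1880 + 0.2224·13.4155] = 29.4489
Node d (S = 59.5): V_d = e^(−0.08)·[0.7776·13.4155 + 0.2224·0.0000] = 9.6301
Node 0 (S = 70): V_0 = e^(−0.08)·[0.7776·29.4489 + 0.2224·9.6301] = 23.1163

$23.12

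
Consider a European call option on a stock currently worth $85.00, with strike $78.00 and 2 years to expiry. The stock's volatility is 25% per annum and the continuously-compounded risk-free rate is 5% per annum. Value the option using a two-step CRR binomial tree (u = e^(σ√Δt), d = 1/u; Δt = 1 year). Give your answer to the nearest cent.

CRR parameters: u = e^(σ√Δt) = e^(0.25·√1) = 1.2840, d = 1/u = 0.7788
Per-period rate: rΔt = 0.05·1 = 0.05, so R = e^0.05 = 1.0513
Risk-neutral probability p = (e^0.05 − 0.7788)/(1.2840 − 0.7788) = 0.2725/0.5052 = 0.5393
Terminal stock prices: S_uu = 140.1, S_ud = 85, S_dd = 51.56
Terminal payoffs (S − K): max(62.14, 0) = 62.14, max(7, 0) = 7, max(-26.44, 0) = 0
Node u (S = 109.1): V_u = e^(−0.05)·[0.5393·62.1413 + 0.4607·7.0000] = 34.9463
Node d (S = 66.2): V_d = e^(−0.05)·[0.5393·7.0000 + 0.4607·0.0000] = 3.5910
Node 0 (S = 85): V_0 = e^(−0.05)·[0.5393·34.9463 + 0.4607·3.5910] = 19.5012

$19.50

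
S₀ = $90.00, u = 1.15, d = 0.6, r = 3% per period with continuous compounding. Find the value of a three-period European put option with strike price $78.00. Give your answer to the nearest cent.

Risk-neutral probability p = (e^0.03 − 0.6)/(1.15 − 0.6) = 0.4305/0.5500 = 0.7826
Terminal stock prices: S_uuu = 136.9, S_uud = 71.41, S_udd = 37.26, S_ddd = 19.44
Terminal payoffs (K − S): max(-58.88, 0) = 0, max(6.585, 0) = 6.585, max(40.74, 0) = 40.74, max(58.56, 0) = 58.56
Node uu (S = 119): V_uu = e^(−0.03)·[0.7826·0.0000 + 0.2174·6.5850] = 1.3890
Node ud (S = 62.1): V_ud = e^(−0.03)·[0.7826·6.5850 + 0.2174·40.7400] = 13.5948
Node dd (S = 32.4): V_dd = e^(−0.03)·[0.7826·40.7400 + 0.2174·58.5600] = 43.2948
Node u (S = 103.5): V_u = e^(−0.03)·[0.7826·1.3890 + 0.2174·13.5948] = 3.9225
Node d (S = 54): V_d = e^(−0.03)·[0.7826·13.5948 + 0.2174·43.2948] = 19.4576
Node 0 (S = 90): V_0 = e^(−0.03)·[0.7826·3.9225 + 0.2174·19.4576] = 7.0834

$7.08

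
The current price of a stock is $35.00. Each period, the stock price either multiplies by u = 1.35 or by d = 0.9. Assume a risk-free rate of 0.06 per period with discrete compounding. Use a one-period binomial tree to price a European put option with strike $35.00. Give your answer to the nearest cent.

$2.13

Risk-neutral probability p = (1 + 0.06 − 0.9)/(1.35 − 0.9) = 0.1600/0.4500 = 0.3556
Terminal stock prices: S_u = 47.25, S_d = 31.5
Terminal payoffs (K − S): max(-12.25, 0) = 0, max(3.5, 0) = 3.5
Node 0 (S = 35): V_0 = 1/1.06·[0.3556·0.0000 + 0.6444·3.5000] = 2.1279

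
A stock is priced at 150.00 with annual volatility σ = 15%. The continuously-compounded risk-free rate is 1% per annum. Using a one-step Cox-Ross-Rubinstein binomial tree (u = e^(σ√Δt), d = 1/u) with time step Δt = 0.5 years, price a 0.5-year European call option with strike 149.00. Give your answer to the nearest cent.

CRR parameters: u = e^(σ√Δt) = e^(0.15·√0.5) = 1.1119, d = 1/u = 0.8994
Per-period rate: rΔt = 0.01·0.5 = 0.005, so R = e^0.005 = 1.0050
Risk-neutral probability p = (e^0.005 − 0.8994)/(1.1119 − 0.8994) = 0.1056/0.2125 = 0.4971
Terminal stock prices: S_u = 166.8, S_d = 134.9
Terminal payoffs (S − K): max(17.78, 0) = 17.78, max(-14.1, 0) = 0
Node 0 (S = 150): V_0 = e^(−0.005)·[0.4971·17.7843 + 0.5029·0.0000] = 8.7964

8.80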